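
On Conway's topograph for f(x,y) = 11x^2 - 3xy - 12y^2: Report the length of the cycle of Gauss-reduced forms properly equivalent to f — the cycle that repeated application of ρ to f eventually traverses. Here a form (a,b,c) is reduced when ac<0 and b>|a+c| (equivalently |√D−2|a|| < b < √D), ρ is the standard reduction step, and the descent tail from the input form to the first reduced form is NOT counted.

D = 537, ⌊√D⌋ = 23
descent: ρ → (-12,3,11)  [lands on river]
river: ρ → (11,19,-4)
river: ρ → (-4,21,6)
river: ρ → (6,15,-13)
river: ρ → (-13,11,8)
river: ρ → (8,21,-3)
river: ρ → (-3,21,8)
river: ρ → (8,11,-13)
river: ρ → (-13,15,6)
river: ρ → (6,21,-4)
river: ρ → (-4,19,11)
river: ρ → (11,3,-12)
river: ρ → (-12,21,2)
river: ρ → (2,23,-1)
river: ρ → (-1,23,2)
river: ρ → (2,21,-12)
ρ-cycle length = 16 (tail of 1 descent step not counted)

16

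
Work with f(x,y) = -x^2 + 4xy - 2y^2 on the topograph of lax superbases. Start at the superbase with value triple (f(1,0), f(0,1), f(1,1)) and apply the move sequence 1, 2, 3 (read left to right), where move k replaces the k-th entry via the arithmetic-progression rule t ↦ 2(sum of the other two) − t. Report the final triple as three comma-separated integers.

start (-1,-2,1) = (f(1,0),f(0,1),f(1,1))
replace slot 1: 2·((-2)+1) − (-1) = -1 → (-1,-2,1)
replace slot 2: 2·((-1)+1) − (-2) = 2 → (-1,2,1)
replace slot 3: 2·((-1)+2) − 1 = 1 → (-1,2,1)

-1,2,1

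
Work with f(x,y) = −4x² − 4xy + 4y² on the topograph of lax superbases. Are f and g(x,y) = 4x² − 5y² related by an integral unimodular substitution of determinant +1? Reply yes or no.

D₁ = 80, D₂ = 80
river cycle of f (length 2): (4, 4, -4), (-4, 4, 4)
river cycle of g (length 2): (4, 8, -1), (-1, 8, 4)
cycles differ ⇒ inequivalent

no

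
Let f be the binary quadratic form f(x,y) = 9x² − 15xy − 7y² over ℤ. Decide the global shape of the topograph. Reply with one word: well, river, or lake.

D = b²−4ac = (-15)² − 4·9·(-7) = 477
D > 0 non-square ⇒ indefinite ⇒ periodic river

river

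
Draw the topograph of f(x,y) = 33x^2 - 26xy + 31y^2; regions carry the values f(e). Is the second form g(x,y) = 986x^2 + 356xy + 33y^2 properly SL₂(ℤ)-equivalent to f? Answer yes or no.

D₁ = -3416, D₂ = -3416
f: flip: (33,-26,31)→(31,26,33)
f: reduced (well bottom): (31,26,33) with a≤c, −a<b≤a
g: flip: (986,356,33)→(33,-356,986)
g: translate: b→-26 (≡-356 mod 66), so (33,-356,986)→(33,-26,31)
g: flip: (33,-26,31)→(31,26,33)
g: reduced (well bottom): (31,26,33) with a≤c, −a<b≤a
reduced forms (31, 26, 33) vs (31, 26, 33) ⇒ equivalent

yes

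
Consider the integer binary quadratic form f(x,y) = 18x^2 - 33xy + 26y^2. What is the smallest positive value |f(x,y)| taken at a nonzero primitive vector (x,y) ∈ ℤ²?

translate: b→3 (≡-33 mod 36), so (18,-33,26)→(18,3,11)
flip: (18,3,11)→(11,-3,18)
reduced (well bottom): (11,-3,18) with a≤c, −a<b≤a
well minimum = a = 11

11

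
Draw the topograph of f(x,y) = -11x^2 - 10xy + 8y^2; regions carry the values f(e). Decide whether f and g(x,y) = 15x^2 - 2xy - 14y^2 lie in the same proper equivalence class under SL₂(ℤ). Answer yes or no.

D₁ = 452, D₂ = 844
discriminants differ ⇒ not SL₂(ℤ)-equivalent

no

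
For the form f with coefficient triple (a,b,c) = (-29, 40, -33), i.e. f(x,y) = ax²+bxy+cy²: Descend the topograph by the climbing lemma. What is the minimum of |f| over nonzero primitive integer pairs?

translate: b→18 (≡-40 mod 58), so (29,-40,33)→(29,18,22)
flip: (29,18,22)→(22,-18,29)
reduced (well bottom): (22,-18,29) with a≤c, −a<b≤a
well minimum |f| = |-22| = 22 (negative-definite)

22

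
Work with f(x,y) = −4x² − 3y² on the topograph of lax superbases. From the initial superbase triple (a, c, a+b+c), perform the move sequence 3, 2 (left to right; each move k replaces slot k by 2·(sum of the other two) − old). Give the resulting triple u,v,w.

start (-4,-3,-7) = (f(1,0),f(0,1),f(1,1))
replace slot 3: 2·((-4)+(-3)) − (-7) = -7 → (-4,-3,-7)
replace slot 2: 2·((-4)+(-7)) − (-3) = -19 → (-4,-19,-7)

-4,-19,-7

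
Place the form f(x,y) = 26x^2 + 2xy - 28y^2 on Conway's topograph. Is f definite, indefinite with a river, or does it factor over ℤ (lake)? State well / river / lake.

D = b²−4ac = 2² − 4·26·(-28) = 2916
D = 54² is a perfect square ⇒ form factors over ℤ ⇒ lakes

lake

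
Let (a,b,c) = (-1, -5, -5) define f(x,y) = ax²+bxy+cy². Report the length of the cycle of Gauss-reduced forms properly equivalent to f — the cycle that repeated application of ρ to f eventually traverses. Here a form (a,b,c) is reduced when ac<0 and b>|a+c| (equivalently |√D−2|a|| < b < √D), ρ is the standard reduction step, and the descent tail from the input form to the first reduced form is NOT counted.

D = 5, ⌊√D⌋ = 2
descent: ρ → (-5,5,-1)
descent: ρ → (-1,1,1)  [lands on river]
river: ρ → (1,1,-1)
ρ-cycle length = 2 (tail of 2 descent steps not counted)

2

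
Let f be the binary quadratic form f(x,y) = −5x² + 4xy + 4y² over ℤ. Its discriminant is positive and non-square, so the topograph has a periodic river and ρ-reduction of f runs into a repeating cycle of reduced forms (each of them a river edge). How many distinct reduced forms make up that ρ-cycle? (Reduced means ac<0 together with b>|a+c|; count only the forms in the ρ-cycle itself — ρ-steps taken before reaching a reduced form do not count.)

D = 96, ⌊√D⌋ = 9
river: ρ → (4,4,-5)
river: ρ → (-5,6,3)
river: ρ → (3,6,-5)
river: ρ → (-5,4,4)
ρ-cycle length = 4 (tail of 0 descent steps not counted)

4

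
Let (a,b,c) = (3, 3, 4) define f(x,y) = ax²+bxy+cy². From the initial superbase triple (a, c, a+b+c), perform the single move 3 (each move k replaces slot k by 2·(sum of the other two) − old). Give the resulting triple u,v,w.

start (3,4,10) = (f(1,0),f(0,1),f(1,1))
replace slot 3: 2·(3+4) − 10 = 4 → (3,4,4)

3,4,4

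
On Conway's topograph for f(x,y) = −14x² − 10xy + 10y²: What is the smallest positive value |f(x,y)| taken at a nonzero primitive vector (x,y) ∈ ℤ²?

descent: ρ → (10,10,-14)  [lands on river]
river: ρ → (-14,18,6)
river: ρ → (6,18,-14)
river: ρ → (-14,10,10)
closes: descent 1, river 4
min |a| on river = 6

6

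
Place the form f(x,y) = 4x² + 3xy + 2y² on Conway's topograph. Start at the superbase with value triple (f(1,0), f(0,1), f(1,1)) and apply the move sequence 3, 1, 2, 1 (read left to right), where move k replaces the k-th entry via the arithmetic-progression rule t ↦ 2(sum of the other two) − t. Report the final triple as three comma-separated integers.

start (4,2,9) = (f(1,0),f(0,1),f(1,1))
replace slot 3: 2·(4+2) − 9 = 3 → (4,2,3)
replace slot 1: 2·(2+3) − 4 = 6 → (6,2,3)
replace slot 2: 2·(6+3) − 2 = 16 → (6,16,3)
replace slot 1: 2·(16+3) − 6 = 32 → (32,16,3)

32,16,3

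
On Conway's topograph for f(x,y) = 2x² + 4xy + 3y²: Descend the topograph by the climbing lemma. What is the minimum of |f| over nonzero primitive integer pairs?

translate: b→0 (≡4 mod 4), so (2,4,3)→(2,0,1)
flip: (2,0,1)→(1,0,2)
reduced (well bottom): (1,0,2) with a≤c, −a<b≤a
well minimum = a = 1

1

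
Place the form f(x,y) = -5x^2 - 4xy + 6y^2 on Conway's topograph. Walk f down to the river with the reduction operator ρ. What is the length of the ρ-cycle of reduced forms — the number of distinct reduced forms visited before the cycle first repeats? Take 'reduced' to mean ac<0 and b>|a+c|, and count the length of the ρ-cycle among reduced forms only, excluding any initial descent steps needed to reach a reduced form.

D = 136, ⌊√D⌋ = 11
descent: ρ → (6,4,-5)  [lands on river]
river: ρ → (-5,6,5)
river: ρ → (5,4,-6)
river: ρ → (-6,8,3)
river: ρ → (3,10,-3)
river: ρ → (-3,8,6)
ρ-cycle length = 6 (tail of 1 descent step not counted)

6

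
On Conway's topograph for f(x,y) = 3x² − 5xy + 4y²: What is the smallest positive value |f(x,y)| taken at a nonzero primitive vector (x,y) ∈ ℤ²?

translate: b→1 (≡-5 mod 6), so (3,-5,4)→(3,1,2)
flip: (3,1,2)→(2,-1,3)
reduced (well bottom): (2,-1,3) with a≤c, −a<b≤a
well minimum = a = 2

2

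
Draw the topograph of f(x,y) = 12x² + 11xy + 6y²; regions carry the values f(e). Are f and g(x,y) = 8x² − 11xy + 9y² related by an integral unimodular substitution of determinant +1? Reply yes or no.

D₁ = -167, D₂ = -167
f: flip: (12,11,6)→(6,-11,12)
f: translate: b→1 (≡-11 mod 12), so (6,-11,12)→(6,1,7)
f: reduced (well bottom): (6,1,7) with a≤c, −a<b≤a
g: translate: b→5 (≡-11 mod 16), so (8,-11,9)→(8,5,6)
g: flip: (8,5,6)→(6,-5,8)
g: reduced (well bottom): (6,-5,8) with a≤c, −a<b≤a
reduced forms (6, 1, 7) vs (6, -5, 8) ⇒ inequivalent

no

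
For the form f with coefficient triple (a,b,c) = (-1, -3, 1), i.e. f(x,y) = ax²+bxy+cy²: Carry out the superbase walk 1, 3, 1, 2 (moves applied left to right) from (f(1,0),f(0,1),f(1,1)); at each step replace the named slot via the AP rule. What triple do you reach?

start (-1,1,-3) = (f(1,0),f(0,1),f(1,1))
replace slot 1: 2·(1+(-3)) − (-1) = -3 → (-3,1,-3)
replace slot 3: 2·((-3)+1) − (-3) = -1 → (-3,1,-1)
replace slot 1: 2·(1+(-1)) − (-3) = 3 → (3,1,-1)
replace slot 2: 2·(3+(-1)) − 1 = 3 → (3,3,-1)

3,3,-1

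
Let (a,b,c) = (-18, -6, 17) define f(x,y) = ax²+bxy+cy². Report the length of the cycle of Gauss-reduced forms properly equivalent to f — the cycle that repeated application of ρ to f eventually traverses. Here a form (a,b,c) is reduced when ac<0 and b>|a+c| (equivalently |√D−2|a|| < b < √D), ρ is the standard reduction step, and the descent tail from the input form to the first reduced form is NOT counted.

D = 1260, ⌊√D⌋ = 35
descent: ρ → (17,6,-18)  [lands on river]
river: ρ → (-18,30,5)
river: ρ → (5,30,-18)
river: ρ → (-18,6,17)
river: ρ → (17,28,-7)
river: ρ → (-7,28,17)
ρ-cycle length = 6 (tail of 1 descent step not counted)

6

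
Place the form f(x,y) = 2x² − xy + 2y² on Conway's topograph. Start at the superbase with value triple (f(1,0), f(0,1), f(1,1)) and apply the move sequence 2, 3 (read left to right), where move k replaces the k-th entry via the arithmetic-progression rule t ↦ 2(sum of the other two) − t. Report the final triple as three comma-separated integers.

start (2,2,3) = (f(1,0),f(0,1),f(1,1))
replace slot 2: 2·(2+3) − 2 = 8 → (2,8,3)
replace slot 3: 2·(2+8) − 3 = 17 → (2,8,17)

2,8,17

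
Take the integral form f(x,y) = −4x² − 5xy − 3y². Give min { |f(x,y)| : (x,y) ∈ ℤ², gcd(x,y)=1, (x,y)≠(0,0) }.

translate: b→-3 (≡5 mod 8), so (4,5,3)→(4,-3,2)
flip: (4,-3,2)→(2,3,4)
translate: b→-1 (≡3 mod 4), so (2,3,4)→(2,-1,3)
reduced (well bottom): (2,-1,3) with a≤c, −a<b≤a
well minimum |f| = |-2| = 2 (negative-definite)

2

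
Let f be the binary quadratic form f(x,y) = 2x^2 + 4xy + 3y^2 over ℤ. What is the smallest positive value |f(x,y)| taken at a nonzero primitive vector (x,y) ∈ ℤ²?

translate: b→0 (≡4 mod 4), so (2,4,3)→(2,0,1)
flip: (2,0,1)→(1,0,2)
reduced (well bottom): (1,0,2) with a≤c, −a<b≤a
well minimum = a = 1

1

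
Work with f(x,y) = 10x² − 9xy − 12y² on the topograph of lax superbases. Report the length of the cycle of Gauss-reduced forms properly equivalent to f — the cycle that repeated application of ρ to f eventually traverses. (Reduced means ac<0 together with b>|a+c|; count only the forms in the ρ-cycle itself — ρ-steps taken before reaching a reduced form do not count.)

D = 561, ⌊√D⌋ = 23
descent: ρ → (-12,9,10)  [lands on river]
river: ρ → (10,11,-11)
river: ρ → (-11,11,10)
river: ρ → (10,9,-12)
river: ρ → (-12,15,7)
river: ρ → (7,13,-14)
river: ρ → (-14,15,6)
river: ρ → (6,21,-5)
river: ρ → (-5,19,10)
river: ρ → (10,21,-3)
river: ρ → (-3,21,10)
river: ρ → (10,19,-5)
river: ρ → (-5,21,6)
river: ρ → (6,15,-14)
river: ρ → (-14,13,7)
river: ρ → (7,15,-12)
ρ-cycle length = 16 (tail of 1 descent step not counted)

16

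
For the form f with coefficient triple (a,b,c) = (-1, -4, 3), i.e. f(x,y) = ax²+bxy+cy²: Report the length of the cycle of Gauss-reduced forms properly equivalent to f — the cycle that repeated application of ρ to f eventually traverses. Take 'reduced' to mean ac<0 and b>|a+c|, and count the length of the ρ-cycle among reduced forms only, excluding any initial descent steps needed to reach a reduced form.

D = 28, ⌊√D⌋ = 5
descent: ρ → (3,4,-1)  [lands on river]
river: ρ → (-1,4,3)
river: ρ → (3,2,-2)
river: ρ → (-2,2,3)
ρ-cycle length = 4 (tail of 1 descent step not counted)

4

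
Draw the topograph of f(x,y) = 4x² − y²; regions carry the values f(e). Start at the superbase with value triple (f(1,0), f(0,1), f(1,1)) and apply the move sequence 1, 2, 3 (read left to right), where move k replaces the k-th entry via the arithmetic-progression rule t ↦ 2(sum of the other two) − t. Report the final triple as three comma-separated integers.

start (4,-1,3) = (f(1,0),f(0,1),f(1,1))
replace slot 1: 2·((-1)+3) − 4 = 0 → (0,-1,3)
replace slot 2: 2·(0+3) − (-1) = 7 → (0,7,3)
replace slot 3: 2·(0+7) − 3 = 11 → (0,7,11)

0,7,11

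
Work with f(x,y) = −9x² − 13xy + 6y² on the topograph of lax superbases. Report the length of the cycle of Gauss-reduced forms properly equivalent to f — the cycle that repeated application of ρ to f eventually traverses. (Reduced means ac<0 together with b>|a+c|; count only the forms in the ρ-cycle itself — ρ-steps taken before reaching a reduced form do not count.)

D = 385, ⌊√D⌋ = 19
descent: ρ → (6,13,-9)  [lands on river]
river: ρ → (-9,5,10)
river: ρ → (10,15,-4)
river: ρ → (-4,17,6)
river: ρ → (6,19,-1)
river: ρ → (-1,19,6)
river: ρ → (6,17,-4)
river: ρ → (-4,15,10)
river: ρ → (10,5,-9)
river: ρ → (-9,13,6)
river: ρ → (6,11,-11)
river: ρ → (-11,11,6)
ρ-cycle length = 12 (tail of 1 descent step not counted)

12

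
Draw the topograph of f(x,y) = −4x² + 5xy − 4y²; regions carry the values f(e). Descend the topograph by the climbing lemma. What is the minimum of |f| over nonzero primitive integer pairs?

translate: b→3 (≡-5 mod 8), so (4,-5,4)→(4,3,3)
flip: (4,3,3)→(3,-3,4)
translate: b→3 (≡-3 mod 6), so (3,-3,4)→(3,3,4)
reduced (well bottom): (3,3,4) with a≤c, −a<b≤a
well minimum |f| = |-3| = 3 (negative-definite)

3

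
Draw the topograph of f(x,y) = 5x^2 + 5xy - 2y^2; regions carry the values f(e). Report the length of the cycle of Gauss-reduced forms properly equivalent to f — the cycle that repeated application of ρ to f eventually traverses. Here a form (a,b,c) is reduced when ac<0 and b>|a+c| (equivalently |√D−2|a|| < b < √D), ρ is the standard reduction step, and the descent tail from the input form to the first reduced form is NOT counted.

D = 65, ⌊√D⌋ = 8
river: ρ → (-2,7,2)
river: ρ → (2,5,-5)
river: ρ → (-5,5,2)
river: ρ → (2,7,-2)
river: ρ → (-2,5,5)
river: ρ → (5,5,-2)
ρ-cycle length = 6 (tail of 0 descent steps not counted)

6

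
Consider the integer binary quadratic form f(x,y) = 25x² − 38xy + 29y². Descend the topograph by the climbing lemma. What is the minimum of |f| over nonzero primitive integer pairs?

translate: b→12 (≡-38 mod 50), so (25,-38,29)→(25,12,16)
flip: (25,12,16)→(16,-12,25)
reduced (well bottom): (16,-12,25) with a≤c, −a<b≤a
well minimum = a = 16

16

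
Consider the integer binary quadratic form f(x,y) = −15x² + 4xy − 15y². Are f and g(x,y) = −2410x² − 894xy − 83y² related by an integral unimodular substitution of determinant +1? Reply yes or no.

D₁ = -884, D₂ = -884
f is negative-definite; reduce −f:
−f: flip: (15,-4,15)→(15,4,15)
−f: reduced (well bottom): (15,4,15) with a≤c, −a<b≤a
flip sign back: reduced form of f is (-15,-4,-15)
g is negative-definite; reduce −g:
−g: flip: (2410,894,83)→(83,-894,2410)
−g: translate: b→-64 (≡-894 mod 166), so (83,-894,2410)→(83,-64,15)
−g: flip: (83,-64,15)→(15,64,83)
−g: translate: b→4 (≡64 mod 30), so (15,64,83)→(15,4,15)
−g: reduced (well bottom): (15,4,15) with a≤c, −a<b≤a
flip sign back: reduced form of g is (-15,-4,-15)
reduced forms (-15, -4, -15) vs (-15, -4, -15) ⇒ equivalent

yes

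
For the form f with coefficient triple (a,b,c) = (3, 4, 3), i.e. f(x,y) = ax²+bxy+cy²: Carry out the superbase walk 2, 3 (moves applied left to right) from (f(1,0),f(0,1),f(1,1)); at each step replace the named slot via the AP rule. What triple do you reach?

start (3,3,10) = (f(1,0),f(0,1),f(1,1))
replace slot 2: 2·(3+10) − 3 = 23 → (3,23,10)
replace slot 3: 2·(3+23) − 10 = 42 → (3,23,42)

3,23,42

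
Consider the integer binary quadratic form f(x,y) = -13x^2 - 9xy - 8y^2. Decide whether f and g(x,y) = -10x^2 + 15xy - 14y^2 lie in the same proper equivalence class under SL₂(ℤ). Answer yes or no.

D₁ = -335, D₂ = -335
f is negative-definite; reduce −f:
−f: flip: (13,9,8)→(8,-9,13)
−f: translate: b→7 (≡-9 mod 16), so (8,-9,13)→(8,7,12)
−f: reduced (well bottom): (8,7,12) with a≤c, −a<b≤a
flip sign back: reduced form of f is (-8,-7,-12)
g is negative-definite; reduce −g:
−g: translate: b→5 (≡-15 mod 20), so (10,-15,14)→(10,5,9)
−g: flip: (10,5,9)→(9,-5,10)
−g: reduced (well bottom): (9,-5,10) with a≤c, −a<b≤a
flip sign back: reduced form of g is (-9,5,-10)
reduced forms (-8, -7, -12) vs (-9, 5, -10) ⇒ inequivalent

no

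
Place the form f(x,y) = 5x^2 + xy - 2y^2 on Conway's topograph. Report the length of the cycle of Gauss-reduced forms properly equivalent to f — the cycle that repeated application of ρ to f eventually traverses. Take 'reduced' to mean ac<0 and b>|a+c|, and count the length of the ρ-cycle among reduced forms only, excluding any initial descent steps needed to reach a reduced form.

D = 41, ⌊√D⌋ = 6
descent: ρ → (-2,3,4)  [lands on river]
river: ρ → (4,5,-1)
river: ρ → (-1,5,4)
river: ρ → (4,3,-2)
river: ρ → (-2,5,2)
river: ρ → (2,3,-4)
river: ρ → (-4,5,1)
river: ρ → (1,5,-4)
river: ρ → (-4,3,2)
river: ρ → (2,5,-2)
ρ-cycle length = 10 (tail of 1 descent step not counted)

10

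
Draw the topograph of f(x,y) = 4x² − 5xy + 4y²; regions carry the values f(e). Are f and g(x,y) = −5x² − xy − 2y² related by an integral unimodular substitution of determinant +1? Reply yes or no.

D₁ = -39, D₂ = -39
f: translate: b→3 (≡-5 mod 8), so (4,-5,4)→(4,3,3)
f: flip: (4,3,3)→(3,-3,4)
f: translate: b→3 (≡-3 mod 6), so (3,-3,4)→(3,3,4)
f: reduced (well bottom): (3,3,4) with a≤c, −a<b≤a
g is negative-definite; reduce −g:
−g: flip: (5,1,2)→(2,-1,5)
−g: reduced (well bottom): (2,-1,5) with a≤c, −a<b≤a
flip sign back: reduced form of g is (-2,1,-5)
reduced forms (3, 3, 4) vs (-2, 1, -5) ⇒ inequivalent

no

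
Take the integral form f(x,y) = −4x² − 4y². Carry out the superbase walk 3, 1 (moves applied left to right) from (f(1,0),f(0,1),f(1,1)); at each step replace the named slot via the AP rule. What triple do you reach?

start (-4,-4,-8) = (f(1,0),f(0,1),f(1,1))
replace slot 3: 2·((-4)+(-4)) − (-8) = -8 → (-4,-4,-8)
replace slot 1: 2·((-4)+(-8)) − (-4) = -20 → (-20,-4,-8)

-20,-4,-8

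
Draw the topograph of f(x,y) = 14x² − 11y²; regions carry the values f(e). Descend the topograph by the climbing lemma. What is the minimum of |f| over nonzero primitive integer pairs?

descent: ρ → (-11,22,3)  [lands on river]
river: ρ → (3,20,-18)
river: ρ → (-18,16,5)
river: ρ → (5,24,-2)
river: ρ → (-2,24,5)
river: ρ → (5,16,-18)
river: ρ → (-18,20,3)
river: ρ → (3,22,-11)
closes: descent 1, river 8
min |a| on river = 2

2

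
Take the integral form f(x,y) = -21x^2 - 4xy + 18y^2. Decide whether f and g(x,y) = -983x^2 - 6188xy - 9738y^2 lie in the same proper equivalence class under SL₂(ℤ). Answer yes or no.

D₁ = 1528, D₂ = 1528
river cycle of f (length 24): (18, 4, -21), (-21, 38, 1), (1, 38, -21), (-21, 4, 18), (18, 32, -7), (-7, 38, 3), (3, 34, -31), (-31, 28, 6), (6, 32, -21), (-21, 10, 17), … (14 more)
river cycle of g (length 24): (-21, 38, 1), (1, 38, -21), (-21, 4, 18), (18, 32, -7), (-7, 38, 3), (3, 34, -31), (-31, 28, 6), (6, 32, -21), (-21, 10, 17), (17, 24, -14), … (14 more)
cycles coincide ⇒ equivalent

yes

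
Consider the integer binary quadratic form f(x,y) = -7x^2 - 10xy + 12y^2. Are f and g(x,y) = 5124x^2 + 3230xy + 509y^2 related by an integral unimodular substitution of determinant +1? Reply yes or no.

D₁ = 436, D₂ = 436
river cycle of f (length 30): (12, 10, -7), (-7, 18, 4), (4, 14, -15), (-15, 16, 3), (3, 20, -3), (-3, 16, 15), (15, 14, -4), (-4, 18, 7), (7, 10, -12), (-12, 14, 5), … (20 more)
river cycle of g (length 30): (-7, 18, 4), (4, 14, -15), (-15, 16, 3), (3, 20, -3), (-3, 16, 15), (15, 14, -4), (-4, 18, 7), (7, 10, -12), (-12, 14, 5), (5, 16, -9), … (20 more)
cycles coincide ⇒ equivalent

yes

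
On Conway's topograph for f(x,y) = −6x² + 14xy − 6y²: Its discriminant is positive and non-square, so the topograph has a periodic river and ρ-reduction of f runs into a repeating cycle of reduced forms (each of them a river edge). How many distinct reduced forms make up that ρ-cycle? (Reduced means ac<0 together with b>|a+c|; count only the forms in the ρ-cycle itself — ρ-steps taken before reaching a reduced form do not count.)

D = 52, ⌊√D⌋ = 7
descent: ρ → (-6,-2,2)
descent: ρ → (2,6,-2)  [lands on river]
river: ρ → (-2,6,2)
ρ-cycle length = 2 (tail of 2 descent steps not counted)

2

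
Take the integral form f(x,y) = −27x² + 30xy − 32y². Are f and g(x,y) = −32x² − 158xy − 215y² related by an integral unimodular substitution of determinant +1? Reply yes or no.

D₁ = -2556, D₂ = -2556
f is negative-definite; reduce −f:
−f: translate: b→24 (≡-30 mod 54), so (27,-30,32)→(27,24,29)
−f: reduced (well bottom): (27,24,29) with a≤c, −a<b≤a
flip sign back: reduced form of f is (-27,-24,-29)
g is negative-definite; reduce −g:
−g: translate: b→30 (≡158 mod 64), so (32,158,215)→(32,30,27)
−g: flip: (32,30,27)→(27,-30,32)
−g: translate: b→24 (≡-30 mod 54), so (27,-30,32)→(27,24,29)
−g: reduced (well bottom): (27,24,29) with a≤c, −a<b≤a
flip sign back: reduced form of g is (-27,-24,-29)
reduced forms (-27, -24, -29) vs (-27, -24, -29) ⇒ equivalent

yes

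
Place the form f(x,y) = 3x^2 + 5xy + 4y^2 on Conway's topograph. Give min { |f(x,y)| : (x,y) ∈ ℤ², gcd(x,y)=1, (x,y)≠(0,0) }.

translate: b→-1 (≡5 mod 6), so (3,5,4)→(3,-1,2)
flip: (3,-1,2)→(2,1,3)
reduced (well bottom): (2,1,3) with a≤c, −a<b≤a
well minimum = a = 2

2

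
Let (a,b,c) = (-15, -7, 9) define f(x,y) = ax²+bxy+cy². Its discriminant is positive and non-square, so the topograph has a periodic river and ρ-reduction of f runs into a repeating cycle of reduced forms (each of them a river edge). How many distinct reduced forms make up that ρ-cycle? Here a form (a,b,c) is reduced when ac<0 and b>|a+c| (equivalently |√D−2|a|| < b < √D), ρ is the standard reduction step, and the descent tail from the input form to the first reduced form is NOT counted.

D = 589, ⌊√D⌋ = 24
descent: ρ → (9,7,-15)  [lands on river]
river: ρ → (-15,23,1)
river: ρ → (1,23,-15)
river: ρ → (-15,7,9)
river: ρ → (9,11,-13)
river: ρ → (-13,15,7)
river: ρ → (7,13,-15)
river: ρ → (-15,17,5)
river: ρ → (5,23,-3)
river: ρ → (-3,19,19)
river: ρ → (19,19,-3)
river: ρ → (-3,23,5)
river: ρ → (5,17,-15)
river: ρ → (-15,13,7)
river: ρ → (7,15,-13)
river: ρ → (-13,11,9)
ρ-cycle length = 16 (tail of 1 descent step not counted)

16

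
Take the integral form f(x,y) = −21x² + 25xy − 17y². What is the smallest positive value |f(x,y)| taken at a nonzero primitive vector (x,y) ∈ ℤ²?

translate: b→17 (≡-25 mod 42), so (21,-25,17)→(21,17,13)
flip: (21,17,13)→(13,-17,21)
translate: b→9 (≡-17 mod 26), so (13,-17,21)→(13,9,17)
reduced (well bottom): (13,9,17) with a≤c, −a<b≤a
well minimum |f| = |-13| = 13 (negative-definite)

13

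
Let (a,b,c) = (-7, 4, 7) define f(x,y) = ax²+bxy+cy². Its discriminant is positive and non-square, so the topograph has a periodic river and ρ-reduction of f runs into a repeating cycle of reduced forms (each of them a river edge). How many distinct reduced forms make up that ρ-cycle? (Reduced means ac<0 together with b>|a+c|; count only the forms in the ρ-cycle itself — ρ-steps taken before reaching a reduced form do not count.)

D = 212, ⌊√D⌋ = 14
river: ρ → (7,10,-4)
river: ρ → (-4,14,1)
river: ρ → (1,14,-4)
river: ρ → (-4,10,7)
river: ρ → (7,4,-7)
river: ρ → (-7,10,4)
river: ρ → (4,14,-1)
river: ρ → (-1,14,4)
river: ρ → (4,10,-7)
river: ρ → (-7,4,7)
ρ-cycle length = 10 (tail of 0 descent steps not counted)

10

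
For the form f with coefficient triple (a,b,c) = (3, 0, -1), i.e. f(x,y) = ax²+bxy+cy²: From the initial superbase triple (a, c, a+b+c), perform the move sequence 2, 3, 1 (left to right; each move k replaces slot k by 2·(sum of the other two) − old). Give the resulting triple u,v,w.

start (3,-1,2) = (f(1,0),f(0,1),f(1,1))
replace slot 2: 2·(3+2) − (-1) = 11 → (3,11,2)
replace slot 3: 2·(3+11) − 2 = 26 → (3,11,26)
replace slot 1: 2·(11+26) − 3 = 71 → (71,11,26)

71,11,26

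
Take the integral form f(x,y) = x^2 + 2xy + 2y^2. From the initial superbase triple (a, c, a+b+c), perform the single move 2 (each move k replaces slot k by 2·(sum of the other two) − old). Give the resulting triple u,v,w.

start (1,2,5) = (f(1,0),f(0,1),f(1,1))
replace slot 2: 2·(1+5) − 2 = 10 → (1,10,5)

1,10,5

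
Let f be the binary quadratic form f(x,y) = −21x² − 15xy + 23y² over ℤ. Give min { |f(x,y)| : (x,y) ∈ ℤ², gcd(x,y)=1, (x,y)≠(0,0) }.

descent: ρ → (23,15,-21)  [lands on river]
river: ρ → (-21,27,17)
river: ρ → (17,41,-7)
river: ρ → (-7,43,11)
river: ρ → (11,45,-3)
river: ρ → (-3,45,11)
river: ρ → (11,43,-7)
river: ρ → (-7,41,17)
river: ρ → (17,27,-21)
river: ρ → (-21,15,23)
river: ρ → (23,31,-13)
river: ρ → (-13,21,33)
river: ρ → (33,45,-1)
river: ρ → (-1,45,33)
river: ρ → (33,21,-13)
river: ρ → (-13,31,23)
closes: descent 1, river 16
min |a| on river = 1

1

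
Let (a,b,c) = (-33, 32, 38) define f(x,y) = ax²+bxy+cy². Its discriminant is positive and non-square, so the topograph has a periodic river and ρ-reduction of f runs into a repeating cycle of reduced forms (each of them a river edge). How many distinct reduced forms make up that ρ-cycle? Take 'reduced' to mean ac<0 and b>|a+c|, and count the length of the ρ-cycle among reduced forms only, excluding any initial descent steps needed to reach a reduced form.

D = 6040, ⌊√D⌋ = 77
river: ρ → (38,44,-27)
river: ρ → (-27,64,18)
river: ρ → (18,44,-57)
river: ρ → (-57,70,5)
river: ρ → (5,70,-57)
river: ρ → (-57,44,18)
river: ρ → (18,64,-27)
river: ρ → (-27,44,38)
river: ρ → (38,32,-33)
river: ρ → (-33,34,37)
river: ρ → (37,40,-30)
river: ρ → (-30,20,47)
river: ρ → (47,74,-3)
river: ρ → (-3,76,22)
river: ρ → (22,56,-33)
river: ρ → (-33,76,2)
river: ρ → (2,76,-33)
river: ρ → (-33,56,22)
river: ρ → (22,76,-3)
river: ρ → (-3,74,47)
river: ρ → (47,20,-30)
river: ρ → (-30,40,37)
river: ρ → (37,34,-33)
river: ρ → (-33,32,38)
ρ-cycle length = 24 (tail of 0 descent steps not counted)

24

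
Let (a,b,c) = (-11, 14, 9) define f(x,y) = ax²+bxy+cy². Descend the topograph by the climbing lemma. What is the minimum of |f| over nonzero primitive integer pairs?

river: ρ → (9,22,-3)
river: ρ → (-3,20,16)
river: ρ → (16,12,-7)
river: ρ → (-7,16,12)
river: ρ → (12,8,-11)
river: ρ → (-11,14,9)
closes: descent 0, river 6
min |a| on river = 3

3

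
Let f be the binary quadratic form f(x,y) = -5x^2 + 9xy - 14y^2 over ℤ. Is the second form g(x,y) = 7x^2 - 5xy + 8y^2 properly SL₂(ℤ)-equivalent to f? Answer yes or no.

D₁ = -199, D₂ = -199
f is negative-definite; reduce −f:
−f: translate: b→1 (≡-9 mod 10), so (5,-9,14)→(5,1,10)
−f: reduced (well bottom): (5,1,10) with a≤c, −a<b≤a
flip sign back: reduced form of f is (-5,-1,-10)
g: reduced (well bottom): (7,-5,8) with a≤c, −a<b≤a
reduced forms (-5, -1, -10) vs (7, -5, 8) ⇒ inequivalent

no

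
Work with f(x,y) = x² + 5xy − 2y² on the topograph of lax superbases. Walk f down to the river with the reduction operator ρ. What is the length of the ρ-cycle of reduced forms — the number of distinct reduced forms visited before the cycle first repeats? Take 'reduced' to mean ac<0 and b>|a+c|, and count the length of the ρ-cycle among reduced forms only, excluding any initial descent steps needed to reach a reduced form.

D = 33, ⌊√D⌋ = 5
river: ρ → (-2,3,3)
river: ρ → (3,3,-2)
river: ρ → (-2,5,1)
river: ρ → (1,5,-2)
ρ-cycle length = 4 (tail of 0 descent steps not counted)

4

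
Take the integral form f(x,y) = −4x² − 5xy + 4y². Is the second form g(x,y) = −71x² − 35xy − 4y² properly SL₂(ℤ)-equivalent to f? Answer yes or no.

D₁ = 89, D₂ = 89
river cycle of f (length 14): (4, 5, -4), (-4, 3, 5), (5, 7, -2), (-2, 9, 1), (1, 9, -2), (-2, 7, 5), (5, 3, -4), (-4, 5, 4), (4, 3, -5), (-5, 7, 2), … (4 more)
river cycle of g (length 14): (-4, 3, 5), (5, 7, -2), (-2, 9, 1), (1, 9, -2), (-2, 7, 5), (5, 3, -4), (-4, 5, 4), (4, 3, -5), (-5, 7, 2), (2, 9, -1), … (4 more)
cycles coincide ⇒ equivalent

yes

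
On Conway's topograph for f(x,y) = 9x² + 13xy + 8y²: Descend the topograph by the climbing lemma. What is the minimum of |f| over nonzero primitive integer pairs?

translate: b→-5 (≡13 mod 18), so (9,13,8)→(9,-5,4)
flip: (9,-5,4)→(4,5,9)
translate: b→-3 (≡5 mod 8), so (4,5,9)→(4,-3,8)
reduced (well bottom): (4,-3,8) with a≤c, −a<b≤a
well minimum = a = 4

4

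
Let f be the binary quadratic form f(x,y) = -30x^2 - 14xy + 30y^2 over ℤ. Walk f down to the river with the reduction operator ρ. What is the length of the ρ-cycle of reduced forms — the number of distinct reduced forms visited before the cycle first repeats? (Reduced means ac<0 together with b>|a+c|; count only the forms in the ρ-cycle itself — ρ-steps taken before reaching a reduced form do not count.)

D = 3796, ⌊√D⌋ = 61
descent: ρ → (30,14,-30)  [lands on river]
river: ρ → (-30,46,14)
river: ρ → (14,38,-42)
river: ρ → (-42,46,10)
river: ρ → (10,54,-22)
river: ρ → (-22,34,30)
river: ρ → (30,26,-26)
river: ρ → (-26,26,30)
river: ρ → (30,34,-22)
river: ρ → (-22,54,10)
river: ρ → (10,46,-42)
river: ρ → (-42,38,14)
river: ρ → (14,46,-30)
river: ρ → (-30,14,30)
river: ρ → (30,46,-14)
river: ρ → (-14,38,42)
river: ρ → (42,46,-10)
river: ρ → (-10,54,22)
river: ρ → (22,34,-30)
river: ρ → (-30,26,26)
river: ρ → (26,26,-30)
river: ρ → (-30,34,22)
river: ρ → (22,54,-10)
river: ρ → (-10,46,42)
river: ρ → (42,38,-14)
river: ρ → (-14,46,30)
ρ-cycle length = 26 (tail of 1 descent step not counted)

26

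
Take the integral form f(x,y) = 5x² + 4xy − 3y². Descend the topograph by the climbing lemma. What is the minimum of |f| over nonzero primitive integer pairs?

river: ρ → (-3,8,1)
river: ρ → (1,8,-3)
river: ρ → (-3,4,5)
river: ρ → (5,6,-2)
river: ρ → (-2,6,5)
river: ρ → (5,4,-3)
closes: descent 0, river 6
min |a| on river = 1

1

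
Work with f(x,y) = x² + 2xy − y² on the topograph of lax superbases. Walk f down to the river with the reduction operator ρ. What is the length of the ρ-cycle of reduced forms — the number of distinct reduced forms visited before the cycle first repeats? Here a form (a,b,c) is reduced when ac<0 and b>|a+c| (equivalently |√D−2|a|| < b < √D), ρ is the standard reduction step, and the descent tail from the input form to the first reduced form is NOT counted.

D = 8, ⌊√D⌋ = 2
river: ρ → (-1,2,1)
river: ρ → (1,2,-1)
ρ-cycle length = 2 (tail of 0 descent steps not counted)

2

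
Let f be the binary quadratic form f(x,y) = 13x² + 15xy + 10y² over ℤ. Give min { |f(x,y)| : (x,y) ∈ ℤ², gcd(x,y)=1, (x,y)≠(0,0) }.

translate: b→-11 (≡15 mod 26), so (13,15,10)→(13,-11,8)
flip: (13,-11,8)→(8,11,13)
translate: b→-5 (≡11 mod 16), so (8,11,13)→(8,-5,10)
reduced (well bottom): (8,-5,10) with a≤c, −a<b≤a
well minimum = a = 8

8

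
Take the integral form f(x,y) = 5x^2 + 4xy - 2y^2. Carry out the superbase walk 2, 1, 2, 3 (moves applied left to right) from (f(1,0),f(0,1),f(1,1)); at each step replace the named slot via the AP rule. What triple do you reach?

start (5,-2,7) = (f(1,0),f(0,1),f(1,1))
replace slot 2: 2·(5+7) − (-2) = 26 → (5,26,7)
replace slot 1: 2·(26+7) − 5 = 61 → (61,26,7)
replace slot 2: 2·(61+7) − 26 = 110 → (61,110,7)
replace slot 3: 2·(61+110) − 7 = 335 → (61,110,335)

61,110,335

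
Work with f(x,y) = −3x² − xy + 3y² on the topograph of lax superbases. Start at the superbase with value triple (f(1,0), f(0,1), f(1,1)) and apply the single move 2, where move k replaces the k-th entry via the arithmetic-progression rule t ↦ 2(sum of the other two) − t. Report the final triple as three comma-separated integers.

start (-3,3,-1) = (f(1,0),f(0,1),f(1,1))
replace slot 2: 2·((-3)+(-1)) − 3 = -11 → (-3,-11,-1)

-3,-11,-1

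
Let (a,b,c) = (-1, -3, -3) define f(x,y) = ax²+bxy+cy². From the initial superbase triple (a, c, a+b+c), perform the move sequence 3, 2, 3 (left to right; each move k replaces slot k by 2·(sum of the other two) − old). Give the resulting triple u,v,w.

start (-1,-3,-7) = (f(1,0),f(0,1),f(1,1))
replace slot 3: 2·((-1)+(-3)) − (-7) = -1 → (-1,-3,-1)
replace slot 2: 2·((-1)+(-1)) − (-3) = -1 → (-1,-1,-1)
replace slot 3: 2·((-1)+(-1)) − (-1) = -3 → (-1,-1,-3)

-1,-1,-3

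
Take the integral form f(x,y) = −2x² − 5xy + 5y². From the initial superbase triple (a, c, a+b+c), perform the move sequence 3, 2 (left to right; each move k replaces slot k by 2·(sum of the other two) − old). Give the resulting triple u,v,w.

start (-2,5,-2) = (f(1,0),f(0,1),f(1,1))
replace slot 3: 2·((-2)+5) − (-2) = 8 → (-2,5,8)
replace slot 2: 2·((-2)+8) − 5 = 7 → (-2,7,8)

-2,7,8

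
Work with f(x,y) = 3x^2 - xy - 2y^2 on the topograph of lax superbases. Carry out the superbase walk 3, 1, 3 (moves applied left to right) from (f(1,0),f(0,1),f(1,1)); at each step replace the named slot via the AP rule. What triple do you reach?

start (3,-2,0) = (f(1,0),f(0,1),f(1,1))
replace slot 3: 2·(3+(-2)) − 0 = 2 → (3,-2,2)
replace slot 1: 2·((-2)+2) − 3 = -3 → (-3,-2,2)
replace slot 3: 2·((-3)+(-2)) − 2 = -12 → (-3,-2,-12)

-3,-2,-12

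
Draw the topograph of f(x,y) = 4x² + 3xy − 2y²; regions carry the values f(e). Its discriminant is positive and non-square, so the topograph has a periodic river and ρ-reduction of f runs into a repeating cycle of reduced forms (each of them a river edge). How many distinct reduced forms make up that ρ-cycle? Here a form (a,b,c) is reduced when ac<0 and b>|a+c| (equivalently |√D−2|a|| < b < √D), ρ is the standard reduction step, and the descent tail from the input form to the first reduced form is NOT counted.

D = 41, ⌊√D⌋ = 6
river: ρ → (-2,5,2)
river: ρ → (2,3,-4)
river: ρ → (-4,5,1)
river: ρ → (1,5,-4)
river: ρ → (-4,3,2)
river: ρ → (2,5,-2)
river: ρ → (-2,3,4)
river: ρ → (4,5,-1)
river: ρ → (-1,5,4)
river: ρ → (4,3,-2)
ρ-cycle length = 10 (tail of 0 descent steps not counted)

10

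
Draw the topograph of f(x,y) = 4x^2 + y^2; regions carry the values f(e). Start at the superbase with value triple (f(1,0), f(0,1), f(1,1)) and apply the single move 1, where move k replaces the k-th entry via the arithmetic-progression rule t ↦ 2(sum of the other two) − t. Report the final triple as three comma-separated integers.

start (4,1,5) = (f(1,0),f(0,1),f(1,1))
replace slot 1: 2·(1+5) − 4 = 8 → (8,1,5)

8,1,5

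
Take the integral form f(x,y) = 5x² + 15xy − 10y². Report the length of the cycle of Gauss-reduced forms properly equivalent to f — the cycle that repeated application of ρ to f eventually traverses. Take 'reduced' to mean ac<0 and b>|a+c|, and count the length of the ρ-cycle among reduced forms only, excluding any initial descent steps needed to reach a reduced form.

D = 425, ⌊√D⌋ = 20
river: ρ → (-10,5,10)
river: ρ → (10,15,-5)
river: ρ → (-5,15,10)
river: ρ → (10,5,-10)
river: ρ → (-10,15,5)
river: ρ → (5,15,-10)
ρ-cycle length = 6 (tail of 0 descent steps not counted)

6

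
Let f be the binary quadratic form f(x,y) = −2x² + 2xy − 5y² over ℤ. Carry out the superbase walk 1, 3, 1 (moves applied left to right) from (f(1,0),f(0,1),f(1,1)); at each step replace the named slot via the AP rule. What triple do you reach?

start (-2,-5,-5) = (f(1,0),f(0,1),f(1,1))
replace slot 1: 2·((-5)+(-5)) − (-2) = -18 → (-18,-5,-5)
replace slot 3: 2·((-18)+(-5)) − (-5) = -41 → (-18,-5,-41)
replace slot 1: 2·((-5)+(-41)) − (-18) = -74 → (-74,-5,-41)

-74,-5,-41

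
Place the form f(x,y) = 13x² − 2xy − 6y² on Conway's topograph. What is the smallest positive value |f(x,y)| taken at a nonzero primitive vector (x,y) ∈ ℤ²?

descent: ρ → (-6,14,5)  [lands on river]
river: ρ → (5,16,-3)
river: ρ → (-3,14,10)
river: ρ → (10,6,-7)
river: ρ → (-7,8,9)
river: ρ → (9,10,-6)
closes: descent 1, river 6
min |a| on river = 3

3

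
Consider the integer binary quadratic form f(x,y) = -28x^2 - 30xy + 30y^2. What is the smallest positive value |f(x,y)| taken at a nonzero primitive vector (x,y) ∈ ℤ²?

descent: ρ → (30,30,-28)  [lands on river]
river: ρ → (-28,26,32)
river: ρ → (32,38,-22)
river: ρ → (-22,50,20)
river: ρ → (20,30,-42)
river: ρ → (-42,54,8)
river: ρ → (8,58,-28)
river: ρ → (-28,54,12)
river: ρ → (12,42,-52)
river: ρ → (-52,62,2)
river: ρ → (2,62,-52)
river: ρ → (-52,42,12)
river: ρ → (12,54,-28)
river: ρ → (-28,58,8)
river: ρ → (8,54,-42)
river: ρ → (-42,30,20)
river: ρ → (20,50,-22)
river: ρ → (-22,38,32)
river: ρ → (32,26,-28)
river: ρ → (-28,30,30)
closes: descent 1, river 20
min |a| on river = 2

2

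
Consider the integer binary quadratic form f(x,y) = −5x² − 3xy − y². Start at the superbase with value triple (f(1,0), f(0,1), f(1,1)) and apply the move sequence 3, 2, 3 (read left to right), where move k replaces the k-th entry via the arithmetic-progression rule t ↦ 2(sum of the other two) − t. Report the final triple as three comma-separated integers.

start (-5,-1,-9) = (f(1,0),f(0,1),f(1,1))
replace slot 3: 2·((-5)+(-1)) − (-9) = -3 → (-5,-1,-3)
replace slot 2: 2·((-5)+(-3)) − (-1) = -15 → (-5,-15,-3)
replace slot 3: 2·((-5)+(-15)) − (-3) = -37 → (-5,-15,-37)

-5,-15,-37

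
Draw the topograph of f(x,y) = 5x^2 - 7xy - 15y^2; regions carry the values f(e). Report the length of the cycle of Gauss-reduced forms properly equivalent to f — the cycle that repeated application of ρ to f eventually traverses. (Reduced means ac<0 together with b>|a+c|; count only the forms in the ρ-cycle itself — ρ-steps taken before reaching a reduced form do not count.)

D = 349, ⌊√D⌋ = 18
descent: ρ → (-15,7,5)
descent: ρ → (5,13,-9)  [lands on river]
river: ρ → (-9,5,9)
river: ρ → (9,13,-5)
river: ρ → (-5,17,3)
river: ρ → (3,13,-15)
river: ρ → (-15,17,1)
river: ρ → (1,17,-15)
river: ρ → (-15,13,3)
river: ρ → (3,17,-5)
river: ρ → (-5,13,9)
river: ρ → (9,5,-9)
river: ρ → (-9,13,5)
river: ρ → (5,17,-3)
river: ρ → (-3,13,15)
river: ρ → (15,17,-1)
river: ρ → (-1,17,15)
river: ρ → (15,13,-3)
river: ρ → (-3,17,5)
ρ-cycle length = 18 (tail of 2 descent steps not counted)

18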